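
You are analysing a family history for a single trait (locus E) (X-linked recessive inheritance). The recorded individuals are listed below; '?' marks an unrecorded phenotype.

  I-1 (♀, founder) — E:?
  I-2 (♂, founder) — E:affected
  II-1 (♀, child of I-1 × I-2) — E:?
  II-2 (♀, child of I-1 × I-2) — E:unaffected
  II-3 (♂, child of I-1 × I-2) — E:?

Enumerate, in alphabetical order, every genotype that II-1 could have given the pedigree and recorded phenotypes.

E/I-1 ? ·: X^EX^E|X^EX^e
E/I-2 aff ·: X^eY
E/II-1 ? I-1×I-2: X^EX^e|X^eX^e
E/II-2 un I-1×I-2: X^EX^e
E/II-3 ? I-1×I-2: X^EY|X^eY
⇒ E over [I-1,I-2,II-1,II-2,II-3]: 5 consistent

II-1 ∈ {X^EX^e, X^eX^e}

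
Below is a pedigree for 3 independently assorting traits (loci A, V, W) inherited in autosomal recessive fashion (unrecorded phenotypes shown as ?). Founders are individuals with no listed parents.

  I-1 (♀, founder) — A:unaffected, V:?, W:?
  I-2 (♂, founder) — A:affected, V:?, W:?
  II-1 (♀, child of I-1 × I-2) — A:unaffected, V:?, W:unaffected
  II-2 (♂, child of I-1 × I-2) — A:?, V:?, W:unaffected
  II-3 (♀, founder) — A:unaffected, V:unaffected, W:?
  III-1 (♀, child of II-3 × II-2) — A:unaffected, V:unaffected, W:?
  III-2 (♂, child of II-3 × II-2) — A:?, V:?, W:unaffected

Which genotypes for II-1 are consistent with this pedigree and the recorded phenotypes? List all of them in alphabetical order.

A/I-1 un ·: AA|Aa
A/I-2 aff ·: aa
A/II-1 un I-1×I-2: Aa
A/II-2 ? I-1×I-2: Aa|aa
A/II-3 un ·: AA|Aa
A/III-1 un II-3×II-2: AA|Aa
A/III-2 ? II-3×II-2: AA|Aa|aa
⇒ A over [I-1,I-2,II-1,II-2,II-3,III-1,III-2]: 23 consistent
V/I-1 ? ·: VV|Vv|vv
V/I-2 ? ·: VV|Vv|vv
V/II-1 ? I-1×I-2: VV|Vv|vv
V/II-2 ? I-1×I-2: VV|Vv|vv
V/II-3 un ·: VV|Vv
V/III-1 un II-3×II-2: VV|Vv
V/III-2 ? II-3×II-2: VV|Vv|vv
⇒ V over [I-1,I-2,II-1,II-2,II-3,III-1,III-2]: 194 consistent
W/I-1 ? ·: WW|Ww|ww
W/I-2 ? ·: WW|Ww|ww
W/II-1 un I-1×I-2: WW|Ww
W/II-2 un I-1×I-2: WW|Ww
W/II-3 ? ·: WW|Ww|ww
W/III-1 ? II-3×II-2: WW|Ww|ww
W/III-2 un II-3×II-2: WW|Ww
⇒ W over [I-1,I-2,II-1,II-2,II-3,III-1,III-2]: 162 consistent

II-1 ∈ {Aa VV WW, Aa VV Ww, Aa Vv WW, Aa Vv Ww, Aa vv WW, Aa vv Ww}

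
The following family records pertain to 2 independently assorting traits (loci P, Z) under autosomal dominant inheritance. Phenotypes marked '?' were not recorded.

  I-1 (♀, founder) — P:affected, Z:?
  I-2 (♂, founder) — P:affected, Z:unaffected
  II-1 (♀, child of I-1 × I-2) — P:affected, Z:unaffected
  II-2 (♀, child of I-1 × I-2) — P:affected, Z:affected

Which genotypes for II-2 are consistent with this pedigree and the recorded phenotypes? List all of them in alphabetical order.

II-2 ∈ {PP Zz, Pp Zz}

P/I-1 aff ·: Pp|PP
P/I-2 aff ·: Pp|PP
P/II-1 aff I-1×I-2: Pp|PP
P/II-2 aff I-1×I-2: Pp|PP
⇒ P over [I-1,I-2,II-1,II-2]: 13 consistent
Z/I-1 ? ·: Zz
Z/I-2 un ·: zz
Z/II-1 un I-1×I-2: zz
Z/II-2 aff I-1×I-2: Zz
⇒ Z over [I-1,I-2,II-1,II-2]: 1 consistent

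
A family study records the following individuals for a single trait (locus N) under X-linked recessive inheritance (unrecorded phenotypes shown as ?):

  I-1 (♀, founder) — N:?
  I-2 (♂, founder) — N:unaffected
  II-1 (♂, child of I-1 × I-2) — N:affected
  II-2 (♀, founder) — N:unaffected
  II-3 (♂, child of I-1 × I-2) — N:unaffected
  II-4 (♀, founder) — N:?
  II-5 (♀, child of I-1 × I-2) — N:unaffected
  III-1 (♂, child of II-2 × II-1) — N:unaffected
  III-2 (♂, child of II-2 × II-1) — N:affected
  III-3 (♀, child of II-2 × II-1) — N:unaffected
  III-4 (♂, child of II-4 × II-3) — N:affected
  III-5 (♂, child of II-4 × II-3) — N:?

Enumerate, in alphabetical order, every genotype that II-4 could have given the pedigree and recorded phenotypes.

N/I-1 ? ·: X^NX^n
N/I-2 un ·: X^NY
N/II-1 aff I-1×I-2: X^nY
N/II-2 un ·: X^NX^n
N/II-3 un I-1×I-2: X^NY
N/II-4 ? ·: X^NX^n|X^nX^n
N/II-5 un I-1×I-2: X^NX^N|X^NX^n
N/III-1 un II-2×II-1: X^NY
N/III-2 aff II-2×II-1: X^nY
N/III-3 un II-2×II-1: X^NX^n
N/III-4 aff II-4×II-3: X^nY
N/III-5 ? II-4×II-3: X^NY|X^nY
⇒ N over [I-1,I-2,II-1,II-2,II-3,II-4,II-5,III-1,III-2,III-3,III-4,III-5]: 6 consistent

II-4 ∈ {X^NX^n, X^nX^n}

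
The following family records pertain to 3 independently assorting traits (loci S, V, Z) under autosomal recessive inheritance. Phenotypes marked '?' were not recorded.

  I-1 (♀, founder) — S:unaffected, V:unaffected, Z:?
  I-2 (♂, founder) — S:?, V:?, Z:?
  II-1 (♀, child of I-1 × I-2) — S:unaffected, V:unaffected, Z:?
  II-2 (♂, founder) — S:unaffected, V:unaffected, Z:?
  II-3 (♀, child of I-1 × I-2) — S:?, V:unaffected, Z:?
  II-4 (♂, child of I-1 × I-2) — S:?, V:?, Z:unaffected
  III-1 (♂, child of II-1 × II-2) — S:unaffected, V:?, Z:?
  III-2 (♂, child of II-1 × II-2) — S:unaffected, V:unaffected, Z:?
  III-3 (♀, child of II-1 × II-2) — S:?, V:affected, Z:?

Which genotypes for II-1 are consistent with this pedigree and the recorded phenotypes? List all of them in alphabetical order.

S/I-1 un ·: SS|Ss
S/I-2 ? ·: SS|Ss|ss
S/II-1 un I-1×I-2: SS|Ss
S/II-2 un ·: SS|Ss
S/II-3 ? I-1×I-2: SS|Ss|ss
S/II-4 ? I-1×I-2: SS|Ss|ss
S/III-1 un II-1×II-2: SS|Ss
S/III-2 un II-1×II-2: SS|Ss
S/III-3 ? II-1×II-2: SS|Ss|ss
⇒ S over [I-1,I-2,II-1,II-2,II-3,II-4,III-1,III-2,III-3]: 602 consistent
V/I-1 un ·: VV|Vv
V/I-2 ? ·: VV|Vv|vv
V/II-1 un I-1×I-2: Vv
V/II-2 un ·: Vv
V/II-3 un I-1×I-2: VV|Vv
V/II-4 ? I-1×I-2: VV|Vv|vv
V/III-1 ? II-1×II-2: VV|Vv|vv
V/III-2 un II-1×II-2: VV|Vv
V/III-3 aff II-1×II-2: vv
⇒ V over [I-1,I-2,II-1,II-2,II-3,II-4,III-1,III-2,III-3]: 102 consistent
Z/I-1 ? ·: ZZ|Zz|zz
Z/I-2 ? ·: ZZ|Zz|zz
Z/II-1 ? I-1×I-2: ZZ|Zz|zz
Z/II-2 ? ·: ZZ|Zz|zz
Z/II-3 ? I-1×I-2: ZZ|Zz|zz
Z/II-4 un I-1×I-2: ZZ|Zz
Z/III-1 ? II-1×II-2: ZZ|Zz|zz
Z/III-2 ? II-1×II-2: ZZ|Zz|zz
Z/III-3 ? II-1×II-2: ZZ|Zz|zz
⇒ Z over [I-1,I-2,II-1,II-2,II-3,II-4,III-1,III-2,III-3]: 1110 consistent

II-1 ∈ {SS Vv ZZ, SS Vv Zz, SS Vv zz, Ss Vv ZZ, Ss Vv Zz, Ss Vv zz}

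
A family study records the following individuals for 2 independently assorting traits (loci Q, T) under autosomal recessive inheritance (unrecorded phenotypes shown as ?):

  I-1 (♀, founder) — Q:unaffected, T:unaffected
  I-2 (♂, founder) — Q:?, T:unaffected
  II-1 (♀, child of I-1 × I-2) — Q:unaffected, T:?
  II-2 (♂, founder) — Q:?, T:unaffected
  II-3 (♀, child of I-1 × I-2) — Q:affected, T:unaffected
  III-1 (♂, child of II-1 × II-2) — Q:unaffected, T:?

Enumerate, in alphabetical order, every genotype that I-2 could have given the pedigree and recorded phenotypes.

Q/I-1 un ·: Qq
Q/I-2 ? ·: Qq|qq
Q/II-1 un I-1×I-2: QQ|Qq
Q/II-2 ? ·: QQ|Qq|qq
Q/II-3 aff I-1×I-2: qq
Q/III-1 un II-1×II-2: QQ|Qq
⇒ Q over [I-1,I-2,II-1,II-2,II-3,III-1]: 14 consistent
T/I-1 un ·: TT|Tt
T/I-2 un ·: TT|Tt
T/II-1 ? I-1×I-2: TT|Tt|tt
T/II-2 un ·: TT|Tt
T/II-3 un I-1×I-2: TT|Tt
T/III-1 ? II-1×II-2: TT|Tt|tt
⇒ T over [I-1,I-2,II-1,II-2,II-3,III-1]: 57 consistent

I-2 ∈ {Qq TT, Qq Tt, qq TT, qq Tt}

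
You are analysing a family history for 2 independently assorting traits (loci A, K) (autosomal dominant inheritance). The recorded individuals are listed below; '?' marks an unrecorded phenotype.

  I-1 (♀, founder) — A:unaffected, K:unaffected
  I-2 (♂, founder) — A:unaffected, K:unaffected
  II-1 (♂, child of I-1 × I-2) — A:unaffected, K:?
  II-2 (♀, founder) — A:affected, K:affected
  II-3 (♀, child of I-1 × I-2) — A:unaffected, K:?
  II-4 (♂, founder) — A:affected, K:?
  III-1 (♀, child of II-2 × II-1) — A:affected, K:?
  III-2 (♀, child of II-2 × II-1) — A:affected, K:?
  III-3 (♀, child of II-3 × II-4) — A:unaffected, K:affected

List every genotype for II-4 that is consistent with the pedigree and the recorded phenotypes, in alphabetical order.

A/I-1 un ·: aa
A/I-2 un ·: aa
A/II-1 un I-1×I-2: aa
A/II-2 aff ·: Aa|AA
A/II-3 un I-1×I-2: aa
A/II-4 aff ·: Aa
A/III-1 aff II-2×II-1: Aa
A/III-2 aff II-2×II-1: Aa
A/III-3 un II-3×II-4: aa
⇒ A over [I-1,I-2,II-1,II-2,II-3,II-4,III-1,III-2,III-3]: 2 consistent
K/I-1 un ·: kk
K/I-2 un ·: kk
K/II-1 ? I-1×I-2: kk
K/II-2 aff ·: Kk|KK
K/II-3 ? I-1×I-2: kk
K/II-4 ? ·: Kk|KK
K/III-1 ? II-2×II-1: kk|Kk
K/III-2 ? II-2×II-1: kk|Kk
K/III-3 aff II-3×II-4: Kk
⇒ K over [I-1,I-2,II-1,II-2,II-3,II-4,III-1,III-2,III-3]: 10 consistent

II-4 ∈ {Aa KK, Aa Kk}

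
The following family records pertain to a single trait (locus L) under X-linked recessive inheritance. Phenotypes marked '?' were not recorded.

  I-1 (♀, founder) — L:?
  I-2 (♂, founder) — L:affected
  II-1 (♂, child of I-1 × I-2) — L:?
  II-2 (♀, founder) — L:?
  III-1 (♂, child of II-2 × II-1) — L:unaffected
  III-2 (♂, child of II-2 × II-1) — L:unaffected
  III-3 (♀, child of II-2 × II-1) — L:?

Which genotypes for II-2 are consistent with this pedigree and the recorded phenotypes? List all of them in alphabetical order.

L/I-1 ? ·: X^LX^L|X^LX^l|X^lX^l
L/I-2 aff ·: X^lY
L/II-1 ? I-1×I-2: X^LY|X^lY
L/II-2 ? ·: X^LX^L|X^LX^l
L/III-1 un II-2×II-1: X^LY
L/III-2 un II-2×II-1: X^LY
L/III-3 ? II-2×II-1: X^LX^L|X^LX^l|X^lX^l
⇒ L over [I-1,I-2,II-1,II-2,III-1,III-2,III-3]: 12 consistent

II-2 ∈ {X^LX^L, X^LX^l}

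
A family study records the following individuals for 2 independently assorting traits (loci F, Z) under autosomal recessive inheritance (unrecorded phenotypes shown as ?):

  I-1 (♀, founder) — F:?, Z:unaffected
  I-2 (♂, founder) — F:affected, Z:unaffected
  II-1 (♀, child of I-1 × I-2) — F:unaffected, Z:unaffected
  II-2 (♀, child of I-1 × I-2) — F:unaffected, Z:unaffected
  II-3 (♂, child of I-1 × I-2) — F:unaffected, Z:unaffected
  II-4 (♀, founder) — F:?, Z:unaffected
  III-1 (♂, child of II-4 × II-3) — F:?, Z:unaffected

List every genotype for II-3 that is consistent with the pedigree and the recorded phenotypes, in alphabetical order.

F/I-1 ? ·: FF|Ff
F/I-2 aff ·: ff
F/II-1 un I-1×I-2: Ff
F/II-2 un I-1×I-2: Ff
F/II-3 un I-1×I-2: Ff
F/II-4 ? ·: FF|Ff|ff
F/III-1 ? II-4×II-3: FF|Ff|ff
⇒ F over [I-1,I-2,II-1,II-2,II-3,II-4,III-1]: 14 consistent
Z/I-1 un ·: ZZ|Zz
Z/I-2 un ·: ZZ|Zz
Z/II-1 un I-1×I-2: ZZ|Zz
Z/II-2 un I-1×I-2: ZZ|Zz
Z/II-3 un I-1×I-2: ZZ|Zz
Z/II-4 un ·: ZZ|Zz
Z/III-1 un II-4×II-3: ZZ|Zz
⇒ Z over [I-1,I-2,II-1,II-2,II-3,II-4,III-1]: 87 consistent

II-3 ∈ {Ff ZZ, Ff Zz}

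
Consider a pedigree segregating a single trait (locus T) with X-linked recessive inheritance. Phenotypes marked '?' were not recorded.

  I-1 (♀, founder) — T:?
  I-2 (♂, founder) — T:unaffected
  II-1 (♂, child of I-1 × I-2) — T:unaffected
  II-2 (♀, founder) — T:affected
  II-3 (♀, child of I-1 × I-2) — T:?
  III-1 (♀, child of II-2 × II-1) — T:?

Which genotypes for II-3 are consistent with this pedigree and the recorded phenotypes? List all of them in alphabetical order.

T/I-1 ? ·: X^TX^T|X^TX^t
T/I-2 un ·: X^TY
T/II-1 un I-1×I-2: X^TY
T/II-2 aff ·: X^tX^t
T/II-3 ? I-1×I-2: X^TX^T|X^TX^t
T/III-1 ? II-2×II-1: X^TX^t
⇒ T over [I-1,I-2,II-1,II-2,II-3,III-1]: 3 consistent

II-3 ∈ {X^TX^T, X^TX^t}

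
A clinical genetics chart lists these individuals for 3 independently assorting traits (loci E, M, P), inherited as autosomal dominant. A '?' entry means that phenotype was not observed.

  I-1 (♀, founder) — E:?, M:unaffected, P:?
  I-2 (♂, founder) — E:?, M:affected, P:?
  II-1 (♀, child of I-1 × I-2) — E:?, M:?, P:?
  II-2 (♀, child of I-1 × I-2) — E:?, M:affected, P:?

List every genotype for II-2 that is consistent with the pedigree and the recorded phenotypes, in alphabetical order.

E/I-1 ? ·: ee|Ee|EE
E/I-2 ? ·: ee|Ee|EE
E/II-1 ? I-1×I-2: ee|Ee|EE
E/II-2 ? I-1×I-2: ee|Ee|EE
⇒ E over [I-1,I-2,II-1,II-2]: 29 consistent
M/I-1 un ·: mm
M/I-2 aff ·: Mm|MM
M/II-1 ? I-1×I-2: mm|Mm
M/II-2 aff I-1×I-2: Mm
⇒ M over [I-1,I-2,II-1,II-2]: 3 consistent
P/I-1 ? ·: pp|Pp|PP
P/I-2 ? ·: pp|Pp|PP
P/II-1 ? I-1×I-2: pp|Pp|PP
P/II-2 ? I-1×I-2: pp|Pp|PP
⇒ P over [I-1,I-2,II-1,II-2]: 29 consistent

II-2 ∈ {EE Mm PP, EE Mm Pp, EE Mm pp, Ee Mm PP, Ee Mm Pp, Ee Mm pp, ee Mm PP, ee Mm Pp, ee Mm pp}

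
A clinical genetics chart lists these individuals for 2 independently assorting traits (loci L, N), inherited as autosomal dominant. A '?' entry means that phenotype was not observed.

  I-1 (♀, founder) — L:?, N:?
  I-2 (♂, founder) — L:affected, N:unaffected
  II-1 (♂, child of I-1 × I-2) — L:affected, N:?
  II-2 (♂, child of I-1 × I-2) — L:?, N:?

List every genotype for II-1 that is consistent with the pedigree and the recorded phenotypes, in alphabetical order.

L/I-1 ? ·: ll|Ll|LL
L/I-2 aff ·: Ll|LL
L/II-1 aff I-1×I-2: Ll|LL
L/II-2 ? I-1×I-2: ll|Ll|LL
⇒ L over [I-1,I-2,II-1,II-2]: 18 consistent
N/I-1 ? ·: nn|Nn|NN
N/I-2 un ·: nn
N/II-1 ? I-1×I-2: nn|Nn
N/II-2 ? I-1×I-2: nn|Nn
⇒ N over [I-1,I-2,II-1,II-2]: 6 consistent

II-1 ∈ {LL Nn, LL nn, Ll Nn, Ll nn}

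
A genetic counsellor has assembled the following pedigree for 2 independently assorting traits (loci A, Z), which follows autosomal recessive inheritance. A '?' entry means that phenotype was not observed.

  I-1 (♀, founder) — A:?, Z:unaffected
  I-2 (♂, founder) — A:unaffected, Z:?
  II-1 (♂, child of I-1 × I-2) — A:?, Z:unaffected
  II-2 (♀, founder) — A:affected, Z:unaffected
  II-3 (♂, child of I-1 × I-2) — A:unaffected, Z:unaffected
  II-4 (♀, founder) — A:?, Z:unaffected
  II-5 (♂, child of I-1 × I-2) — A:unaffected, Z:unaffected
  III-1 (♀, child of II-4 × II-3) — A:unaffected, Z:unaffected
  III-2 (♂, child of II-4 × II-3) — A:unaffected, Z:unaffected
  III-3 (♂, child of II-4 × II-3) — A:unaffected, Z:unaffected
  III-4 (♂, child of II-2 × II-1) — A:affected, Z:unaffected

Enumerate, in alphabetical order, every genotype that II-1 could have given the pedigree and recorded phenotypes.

A/I-1 ? ·: AA|Aa|aa
A/I-2 un ·: AA|Aa
A/II-1 ? I-1×I-2: Aa|aa
A/II-2 aff ·: aa
A/II-3 un I-1×I-2: AA|Aa
A/II-4 ? ·: AA|Aa|aa
A/II-5 un I-1×I-2: AA|Aa
A/III-1 un II-4×II-3: AA|Aa
A/III-2 un II-4×II-3: AA|Aa
A/III-3 un II-4×II-3: AA|Aa
A/III-4 aff II-2×II-1: aa
⇒ A over [I-1,I-2,II-1,II-2,II-3,II-4,II-5,III-1,III-2,III-3,III-4]: 267 consistent
Z/I-1 un ·: ZZ|Zz
Z/I-2 ? ·: ZZ|Zz|zz
Z/II-1 un I-1×I-2: ZZ|Zz
Z/II-2 un ·: ZZ|Zz
Z/II-3 un I-1×I-2: ZZ|Zz
Z/II-4 un ·: ZZ|Zz
Z/II-5 un I-1×I-2: ZZ|Zz
Z/III-1 un II-4×II-3: ZZ|Zz
Z/III-2 un II-4×II-3: ZZ|Zz
Z/III-3 un II-4×II-3: ZZ|Zz
Z/III-4 un II-2×II-1: ZZ|Zz
⇒ Z over [I-1,I-2,II-1,II-2,II-3,II-4,II-5,III-1,III-2,III-3,III-4]: 1205 consistent

II-1 ∈ {Aa ZZ, Aa Zz, aa ZZ, aa Zz}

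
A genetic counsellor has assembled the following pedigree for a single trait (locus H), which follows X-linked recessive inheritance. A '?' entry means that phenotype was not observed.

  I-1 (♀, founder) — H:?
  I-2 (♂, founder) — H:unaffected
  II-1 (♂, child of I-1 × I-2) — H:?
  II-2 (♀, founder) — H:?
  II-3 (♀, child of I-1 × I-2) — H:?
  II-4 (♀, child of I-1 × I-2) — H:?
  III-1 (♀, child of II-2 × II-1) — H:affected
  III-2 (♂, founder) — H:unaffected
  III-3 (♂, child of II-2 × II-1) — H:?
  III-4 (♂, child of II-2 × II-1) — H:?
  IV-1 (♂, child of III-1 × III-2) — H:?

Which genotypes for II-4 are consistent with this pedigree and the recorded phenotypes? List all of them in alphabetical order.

II-4 ∈ {X^HX^H, X^HX^h}

H/I-1 ? ·: X^HX^h|X^hX^h
H/I-2 un ·: X^HY
H/II-1 ? I-1×I-2: X^hY
H/II-2 ? ·: X^HX^h|X^hX^h
H/II-3 ? I-1×I-2: X^HX^H|X^HX^h
H/II-4 ? I-1×I-2: X^HX^H|X^HX^h
H/III-1 aff II-2×II-1: X^hX^h
H/III-2 un ·: X^HY
H/III-3 ? II-2×II-1: X^HY|X^hY
H/III-4 ? II-2×II-1: X^HY|X^hY
H/IV-1 ? III-1×III-2: X^hY
⇒ H over [I-1,I-2,II-1,II-2,II-3,II-4,III-1,III-2,III-3,III-4,IV-1]: 25 consistent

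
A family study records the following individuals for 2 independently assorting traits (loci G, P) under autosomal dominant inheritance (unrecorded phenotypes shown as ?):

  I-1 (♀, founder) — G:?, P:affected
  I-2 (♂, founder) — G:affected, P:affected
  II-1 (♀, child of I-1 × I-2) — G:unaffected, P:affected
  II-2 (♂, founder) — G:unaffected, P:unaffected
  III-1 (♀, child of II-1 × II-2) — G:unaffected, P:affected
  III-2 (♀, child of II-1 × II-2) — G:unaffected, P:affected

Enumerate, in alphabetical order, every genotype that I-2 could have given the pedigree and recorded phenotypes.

G/I-1 ? ·: gg|Gg
G/I-2 aff ·: Gg
G/II-1 un I-1×I-2: gg
G/II-2 un ·: gg
G/III-1 un II-1×II-2: gg
G/III-2 un II-1×II-2: gg
⇒ G over [I-1,I-2,II-1,II-2,III-1,III-2]: 2 consistent
P/I-1 aff ·: Pp|PP
P/I-2 aff ·: Pp|PP
P/II-1 aff I-1×I-2: Pp|PP
P/II-2 un ·: pp
P/III-1 aff II-1×II-2: Pp
P/III-2 aff II-1×II-2: Pp
⇒ P over [I-1,I-2,II-1,II-2,III-1,III-2]: 7 consistent

I-2 ∈ {Gg PP, Gg Pp}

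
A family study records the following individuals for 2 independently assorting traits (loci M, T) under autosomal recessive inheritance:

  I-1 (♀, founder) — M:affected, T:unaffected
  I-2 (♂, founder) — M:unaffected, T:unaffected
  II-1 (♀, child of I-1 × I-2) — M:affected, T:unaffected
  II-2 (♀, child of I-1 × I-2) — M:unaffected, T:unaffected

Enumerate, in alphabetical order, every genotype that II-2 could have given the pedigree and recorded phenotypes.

II-2 ∈ {Mm TT, Mm Tt}

M/I-1 aff ·: mm
M/I-2 un ·: Mm
M/II-1 aff I-1×I-2: mm
M/II-2 un I-1×I-2: Mm
⇒ M over [I-1,I-2,II-1,II-2]: 1 consistent
T/I-1 un ·: TT|Tt
T/I-2 un ·: TT|Tt
T/II-1 un I-1×I-2: TT|Tt
T/II-2 un I-1×I-2: TT|Tt
⇒ T over [I-1,I-2,II-1,II-2]: 13 consistent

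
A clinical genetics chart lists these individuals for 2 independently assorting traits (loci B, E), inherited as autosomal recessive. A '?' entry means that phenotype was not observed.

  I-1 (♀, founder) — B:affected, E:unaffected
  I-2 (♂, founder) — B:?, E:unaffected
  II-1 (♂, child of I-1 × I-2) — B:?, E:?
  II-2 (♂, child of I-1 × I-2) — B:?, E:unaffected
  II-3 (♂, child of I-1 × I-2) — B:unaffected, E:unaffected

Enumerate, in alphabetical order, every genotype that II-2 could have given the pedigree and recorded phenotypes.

B/I-1 aff ·: bb
B/I-2 ? ·: BB|Bb
B/II-1 ? I-1×I-2: Bb|bb
B/II-2 ? I-1×I-2: Bb|bb
B/II-3 un I-1×I-2: Bb
⇒ B over [I-1,I-2,II-1,II-2,II-3]: 5 consistent
E/I-1 un ·: EE|Ee
E/I-2 un ·: EE|Ee
E/II-1 ? I-1×I-2: EE|Ee|ee
E/II-2 un I-1×I-2: EE|Ee
E/II-3 un I-1×I-2: EE|Ee
⇒ E over [I-1,I-2,II-1,II-2,II-3]: 29 consistent

II-2 ∈ {Bb EE, Bb Ee, bb EE, bb Ee}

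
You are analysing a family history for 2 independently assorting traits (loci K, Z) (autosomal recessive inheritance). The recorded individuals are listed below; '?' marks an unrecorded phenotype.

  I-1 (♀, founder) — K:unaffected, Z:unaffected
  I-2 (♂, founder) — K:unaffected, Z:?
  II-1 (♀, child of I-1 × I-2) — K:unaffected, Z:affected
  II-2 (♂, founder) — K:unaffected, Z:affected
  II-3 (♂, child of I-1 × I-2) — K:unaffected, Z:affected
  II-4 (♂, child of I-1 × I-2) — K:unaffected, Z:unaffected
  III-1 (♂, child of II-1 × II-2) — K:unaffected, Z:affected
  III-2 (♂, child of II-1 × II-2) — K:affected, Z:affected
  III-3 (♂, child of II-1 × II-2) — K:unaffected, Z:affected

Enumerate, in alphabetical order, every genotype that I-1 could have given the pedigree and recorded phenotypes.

K/I-1 un ·: KK|Kk
K/I-2 un ·: KK|Kk
K/II-1 un I-1×I-2: Kk
K/II-2 un ·: Kk
K/II-3 un I-1×I-2: KK|Kk
K/II-4 un I-1×I-2: KK|Kk
K/III-1 un II-1×II-2: KK|Kk
K/III-2 aff II-1×II-2: kk
K/III-3 un II-1×II-2: KK|Kk
⇒ K over [I-1,I-2,II-1,II-2,II-3,II-4,III-1,III-2,III-3]: 48 consistent
Z/I-1 un ·: Zz
Z/I-2 ? ·: Zz|zz
Z/II-1 aff I-1×I-2: zz
Z/II-2 aff ·: zz
Z/II-3 aff I-1×I-2: zz
Z/II-4 un I-1×I-2: ZZ|Zz
Z/III-1 aff II-1×II-2: zz
Z/III-2 aff II-1×II-2: zz
Z/III-3 aff II-1×II-2: zz
⇒ Z over [I-1,I-2,II-1,II-2,II-3,II-4,III-1,III-2,III-3]: 3 consistent

I-1 ∈ {KK Zz, Kk Zz}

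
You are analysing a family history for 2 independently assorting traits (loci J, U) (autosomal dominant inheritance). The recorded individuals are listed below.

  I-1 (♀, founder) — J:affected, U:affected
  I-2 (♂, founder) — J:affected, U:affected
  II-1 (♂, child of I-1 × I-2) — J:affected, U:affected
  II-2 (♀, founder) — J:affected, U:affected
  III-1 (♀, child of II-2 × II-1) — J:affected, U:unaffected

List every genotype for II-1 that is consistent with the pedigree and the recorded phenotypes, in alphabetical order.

J/I-1 aff ·: Jj|JJ
J/I-2 aff ·: Jj|JJ
J/II-1 aff I-1×I-2: Jj|JJ
J/II-2 aff ·: Jj|JJ
J/III-1 aff II-2×II-1: Jj|JJ
⇒ J over [I-1,I-2,II-1,II-2,III-1]: 24 consistent
U/I-1 aff ·: Uu|UU
U/I-2 aff ·: Uu|UU
U/II-1 aff I-1×I-2: Uu
U/II-2 aff ·: Uu
U/III-1 un II-2×II-1: uu
⇒ U over [I-1,I-2,II-1,II-2,III-1]: 3 consistent

II-1 ∈ {JJ Uu, Jj Uu}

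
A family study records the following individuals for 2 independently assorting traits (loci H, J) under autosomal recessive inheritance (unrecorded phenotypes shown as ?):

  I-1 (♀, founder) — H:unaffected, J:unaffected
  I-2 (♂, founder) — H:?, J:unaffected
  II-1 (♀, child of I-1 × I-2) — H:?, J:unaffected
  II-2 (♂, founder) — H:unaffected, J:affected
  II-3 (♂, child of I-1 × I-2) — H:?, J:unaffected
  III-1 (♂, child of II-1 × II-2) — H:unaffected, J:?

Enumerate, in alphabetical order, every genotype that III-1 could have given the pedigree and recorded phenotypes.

H/I-1 un ·: HH|Hh
H/I-2 ? ·: HH|Hh|hh
H/II-1 ? I-1×I-2: HH|Hh|hh
H/II-2 un ·: HH|Hh
H/II-3 ? I-1×I-2: HH|Hh|hh
H/III-1 un II-1×II-2: HH|Hh
⇒ H over [I-1,I-2,II-1,II-2,II-3,III-1]: 74 consistent
J/I-1 un ·: JJ|Jj
J/I-2 un ·: JJ|Jj
J/II-1 un I-1×I-2: JJ|Jj
J/II-2 aff ·: jj
J/II-3 un I-1×I-2: JJ|Jj
J/III-1 ? II-1×II-2: Jj|jj
⇒ J over [I-1,I-2,II-1,II-2,II-3,III-1]: 19 consistent

III-1 ∈ {HH Jj, HH jj, Hh Jj, Hh jj}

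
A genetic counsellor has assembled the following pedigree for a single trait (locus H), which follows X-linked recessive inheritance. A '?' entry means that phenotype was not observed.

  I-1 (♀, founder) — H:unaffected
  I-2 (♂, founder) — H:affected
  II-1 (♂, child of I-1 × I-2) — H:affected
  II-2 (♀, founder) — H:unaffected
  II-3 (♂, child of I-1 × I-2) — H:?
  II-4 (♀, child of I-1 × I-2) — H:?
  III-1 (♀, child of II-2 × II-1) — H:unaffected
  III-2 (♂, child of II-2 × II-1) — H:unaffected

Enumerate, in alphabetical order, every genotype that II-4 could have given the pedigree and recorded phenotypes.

H/I-1 un ·: X^HX^h
H/I-2 aff ·: X^hY
H/II-1 aff I-1×I-2: X^hY
H/II-2 un ·: X^HX^H|X^HX^h
H/II-3 ? I-1×I-2: X^HY|X^hY
H/II-4 ? I-1×I-2: X^HX^h|X^hX^h
H/III-1 un II-2×II-1: X^HX^h
H/III-2 un II-2×II-1: X^HY
⇒ H over [I-1,I-2,II-1,II-2,II-3,II-4,III-1,III-2]: 8 consistent

II-4 ∈ {X^HX^h, X^hX^h}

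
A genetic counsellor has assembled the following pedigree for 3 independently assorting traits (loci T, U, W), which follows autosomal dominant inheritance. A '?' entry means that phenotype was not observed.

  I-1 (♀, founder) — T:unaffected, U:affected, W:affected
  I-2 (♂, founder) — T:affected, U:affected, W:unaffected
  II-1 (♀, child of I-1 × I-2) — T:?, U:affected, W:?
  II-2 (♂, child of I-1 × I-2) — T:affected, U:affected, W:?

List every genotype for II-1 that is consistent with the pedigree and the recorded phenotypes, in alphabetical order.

II-1 ∈ {Tt UU Ww, Tt UU ww, Tt Uu Ww, Tt Uu ww, tt UU Ww, tt UU ww, tt Uu Ww, tt Uu ww}

T/I-1 un ·: tt
T/I-2 aff ·: Tt|TT
T/II-1 ? I-1×I-2: tt|Tt
T/II-2 aff I-1×I-2: Tt
⇒ T over [I-1,I-2,II-1,II-2]: 3 consistent
U/I-1 aff ·: Uu|UU
U/I-2 aff ·: Uu|UU
U/II-1 aff I-1×I-2: Uu|UU
U/II-2 aff I-1×I-2: Uu|UU
⇒ U over [I-1,I-2,II-1,II-2]: 13 consistent
W/I-1 aff ·: Ww|WW
W/I-2 un ·: ww
W/II-1 ? I-1×I-2: ww|Ww
W/II-2 ? I-1×I-2: ww|Ww
⇒ W over [I-1,I-2,II-1,II-2]: 5 consistent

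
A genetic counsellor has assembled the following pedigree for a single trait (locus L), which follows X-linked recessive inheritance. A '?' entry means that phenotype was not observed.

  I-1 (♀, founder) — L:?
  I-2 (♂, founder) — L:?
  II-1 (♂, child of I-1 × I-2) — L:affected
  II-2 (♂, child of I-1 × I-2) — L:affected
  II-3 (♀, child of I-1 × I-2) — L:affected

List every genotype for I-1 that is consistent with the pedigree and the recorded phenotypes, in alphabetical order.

L/I-1 ? ·: X^LX^l|X^lX^l
L/I-2 ? ·: X^lY
L/II-1 aff I-1×I-2: X^lY
L/II-2 aff I-1×I-2: X^lY
L/II-3 aff I-1×I-2: X^lX^l
⇒ L over [I-1,I-2,II-1,II-2,II-3]: 2 consistent

I-1 ∈ {X^LX^l, X^lX^l}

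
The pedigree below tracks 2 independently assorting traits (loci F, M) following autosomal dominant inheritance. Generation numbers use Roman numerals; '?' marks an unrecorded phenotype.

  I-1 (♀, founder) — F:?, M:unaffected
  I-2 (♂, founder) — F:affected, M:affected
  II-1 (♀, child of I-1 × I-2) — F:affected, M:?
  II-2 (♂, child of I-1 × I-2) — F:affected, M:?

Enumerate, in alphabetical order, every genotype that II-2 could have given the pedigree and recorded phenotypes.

F/I-1 ? ·: ff|Ff|FF
F/I-2 aff ·: Ff|FF
F/II-1 aff I-1×I-2: Ff|FF
F/II-2 aff I-1×I-2: Ff|FF
⇒ F over [I-1,I-2,II-1,II-2]: 15 consistent
M/I-1 un ·: mm
M/I-2 aff ·: Mm|MM
M/II-1 ? I-1×I-2: mm|Mm
M/II-2 ? I-1×I-2: mm|Mm
⇒ M over [I-1,I-2,II-1,II-2]: 5 consistent

II-2 ∈ {FF Mm, FF mm, Ff Mm, Ff mm}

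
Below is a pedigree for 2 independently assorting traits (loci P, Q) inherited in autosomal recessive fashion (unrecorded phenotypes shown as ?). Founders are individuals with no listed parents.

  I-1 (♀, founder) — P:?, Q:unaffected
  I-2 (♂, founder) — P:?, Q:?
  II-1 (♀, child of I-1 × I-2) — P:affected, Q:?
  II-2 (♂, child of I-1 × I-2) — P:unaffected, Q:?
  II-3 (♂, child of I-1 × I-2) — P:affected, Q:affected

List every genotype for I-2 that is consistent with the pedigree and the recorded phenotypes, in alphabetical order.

I-2 ∈ {Pp Qq, Pp qq, pp Qq, pp qq}

P/I-1 ? ·: Pp|pp
P/I-2 ? ·: Pp|pp
P/II-1 aff I-1×I-2: pp
P/II-2 un I-1×I-2: PP|Pp
P/II-3 aff I-1×I-2: pp
⇒ P over [I-1,I-2,II-1,II-2,II-3]: 4 consistent
Q/I-1 un ·: Qq
Q/I-2 ? ·: Qq|qq
Q/II-1 ? I-1×I-2: QQ|Qq|qq
Q/II-2 ? I-1×I-2: QQ|Qq|qq
Q/II-3 aff I-1×I-2: qq
⇒ Q over [I-1,I-2,II-1,II-2,II-3]: 13 consistent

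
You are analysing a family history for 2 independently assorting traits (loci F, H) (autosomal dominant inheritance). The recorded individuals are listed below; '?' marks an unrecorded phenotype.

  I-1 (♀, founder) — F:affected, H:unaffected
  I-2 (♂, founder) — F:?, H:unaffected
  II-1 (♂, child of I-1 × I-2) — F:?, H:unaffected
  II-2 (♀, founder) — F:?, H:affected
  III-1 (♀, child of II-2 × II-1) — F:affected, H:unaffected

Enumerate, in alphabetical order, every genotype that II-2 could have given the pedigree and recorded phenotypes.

F/I-1 aff ·: Ff|FF
F/I-2 ? ·: ff|Ff|FF
F/II-1 ? I-1×I-2: ff|Ff|FF
F/II-2 ? ·: ff|Ff|FF
F/III-1 aff II-2×II-1: Ff|FF
⇒ F over [I-1,I-2,II-1,II-2,III-1]: 45 consistent
H/I-1 un ·: hh
H/I-2 un ·: hh
H/II-1 un I-1×I-2: hh
H/II-2 aff ·: Hh
H/III-1 un II-2×II-1: hh
⇒ H over [I-1,I-2,II-1,II-2,III-1]: 1 consistent

II-2 ∈ {FF Hh, Ff Hh, ff Hh}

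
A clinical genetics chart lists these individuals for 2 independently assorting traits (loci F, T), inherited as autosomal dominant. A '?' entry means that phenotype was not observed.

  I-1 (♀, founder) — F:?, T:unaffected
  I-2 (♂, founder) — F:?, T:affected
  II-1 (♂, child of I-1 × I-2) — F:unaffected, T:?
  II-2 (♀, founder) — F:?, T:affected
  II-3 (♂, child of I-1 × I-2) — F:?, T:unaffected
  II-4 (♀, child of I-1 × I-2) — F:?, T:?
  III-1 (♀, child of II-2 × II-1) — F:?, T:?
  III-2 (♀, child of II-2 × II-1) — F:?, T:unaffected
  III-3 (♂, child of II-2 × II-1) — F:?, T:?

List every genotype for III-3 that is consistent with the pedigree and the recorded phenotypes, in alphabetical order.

F/I-1 ? ·: ff|Ff
F/I-2 ? ·: ff|Ff
F/II-1 un I-1×I-2: ff
F/II-2 ? ·: ff|Ff|FF
F/II-3 ? I-1×I-2: ff|Ff|FF
F/II-4 ? I-1×I-2: ff|Ff|FF
F/III-1 ? II-2×II-1: ff|Ff
F/III-2 ? II-2×II-1: ff|Ff
F/III-3 ? II-2×II-1: ff|Ff
⇒ F over [I-1,I-2,II-1,II-2,II-3,II-4,III-1,III-2,III-3]: 180 consistent
T/I-1 un ·: tt
T/I-2 aff ·: Tt
T/II-1 ? I-1×I-2: tt|Tt
T/II-2 aff ·: Tt
T/II-3 un I-1×I-2: tt
T/II-4 ? I-1×I-2: tt|Tt
T/III-1 ? II-2×II-1: tt|Tt|TT
T/III-2 un II-2×II-1: tt
T/III-3 ? II-2×II-1: tt|Tt|TT
⇒ T over [I-1,I-2,II-1,II-2,II-3,II-4,III-1,III-2,III-3]: 26 consistent

III-3 ∈ {Ff TT, Ff Tt, Ff tt, ff TT, ff Tt, ff tt}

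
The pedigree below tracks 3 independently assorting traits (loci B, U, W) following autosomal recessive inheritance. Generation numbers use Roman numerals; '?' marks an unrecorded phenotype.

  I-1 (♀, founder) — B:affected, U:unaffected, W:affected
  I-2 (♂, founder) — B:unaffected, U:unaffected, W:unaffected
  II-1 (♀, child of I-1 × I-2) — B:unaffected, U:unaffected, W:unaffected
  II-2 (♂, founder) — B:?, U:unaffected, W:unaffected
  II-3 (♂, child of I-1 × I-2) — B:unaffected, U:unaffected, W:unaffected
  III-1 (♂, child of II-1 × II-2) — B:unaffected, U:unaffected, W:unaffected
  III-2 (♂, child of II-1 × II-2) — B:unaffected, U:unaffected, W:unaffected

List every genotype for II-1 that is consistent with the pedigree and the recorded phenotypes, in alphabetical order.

II-1 ∈ {Bb UU Ww, Bb Uu Ww}

B/I-1 aff ·: bb
B/I-2 un ·: BB|Bb
B/II-1 un I-1×I-2: Bb
B/II-2 ? ·: BB|Bb|bb
B/II-3 un I-1×I-2: Bb
B/III-1 un II-1×II-2: BB|Bb
B/III-2 un II-1×II-2: BB|Bb
⇒ B over [I-1,I-2,II-1,II-2,II-3,III-1,III-2]: 18 consistent
U/I-1 un ·: UU|Uu
U/I-2 un ·: UU|Uu
U/II-1 un I-1×I-2: UU|Uu
U/II-2 un ·: UU|Uu
U/II-3 un I-1×I-2: UU|Uu
U/III-1 un II-1×II-2: UU|Uu
U/III-2 un II-1×II-2: UU|Uu
⇒ U over [I-1,I-2,II-1,II-2,II-3,III-1,III-2]: 83 consistent
W/I-1 aff ·: ww
W/I-2 un ·: WW|Ww
W/II-1 un I-1×I-2: Ww
W/II-2 un ·: WW|Ww
W/II-3 un I-1×I-2: Ww
W/III-1 un II-1×II-2: WW|Ww
W/III-2 un II-1×II-2: WW|Ww
⇒ W over [I-1,I-2,II-1,II-2,II-3,III-1,III-2]: 16 consistent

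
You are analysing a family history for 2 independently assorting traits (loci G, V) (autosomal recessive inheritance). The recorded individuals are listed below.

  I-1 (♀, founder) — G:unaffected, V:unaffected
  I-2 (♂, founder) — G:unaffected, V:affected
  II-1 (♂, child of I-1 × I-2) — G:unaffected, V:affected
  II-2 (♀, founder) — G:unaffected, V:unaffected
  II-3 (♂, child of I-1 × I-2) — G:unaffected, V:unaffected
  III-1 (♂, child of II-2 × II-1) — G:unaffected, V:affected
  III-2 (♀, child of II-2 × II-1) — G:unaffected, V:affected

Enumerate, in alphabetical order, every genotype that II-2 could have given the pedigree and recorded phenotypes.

G/I-1 un ·: GG|Gg
G/I-2 un ·: GG|Gg
G/II-1 un I-1×I-2: GG|Gg
G/II-2 un ·: GG|Gg
G/II-3 un I-1×I-2: GG|Gg
G/III-1 un II-2×II-1: GG|Gg
G/III-2 un II-2×II-1: GG|Gg
⇒ G over [I-1,I-2,II-1,II-2,II-3,III-1,III-2]: 83 consistent
V/I-1 un ·: Vv
V/I-2 aff ·: vv
V/II-1 aff I-1×I-2: vv
V/II-2 un ·: Vv
V/II-3 un I-1×I-2: Vv
V/III-1 aff II-2×II-1: vv
V/III-2 aff II-2×II-1: vv
⇒ V over [I-1,I-2,II-1,II-2,II-3,III-1,III-2]: 1 consistent

II-2 ∈ {GG Vv, Gg Vv}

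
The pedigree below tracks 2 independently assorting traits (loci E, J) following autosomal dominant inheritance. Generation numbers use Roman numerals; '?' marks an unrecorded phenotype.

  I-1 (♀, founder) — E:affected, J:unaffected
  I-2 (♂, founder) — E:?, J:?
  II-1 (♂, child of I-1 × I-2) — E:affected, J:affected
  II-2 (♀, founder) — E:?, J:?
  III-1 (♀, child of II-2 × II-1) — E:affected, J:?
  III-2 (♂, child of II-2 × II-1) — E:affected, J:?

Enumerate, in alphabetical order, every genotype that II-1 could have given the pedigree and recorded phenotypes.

E/I-1 aff ·: Ee|EE
E/I-2 ? ·: ee|Ee|EE
E/II-1 aff I-1×I-2: Ee|EE
E/II-2 ? ·: ee|Ee|EE
E/III-1 aff II-2×II-1: Ee|EE
E/III-2 aff II-2×II-1: Ee|EE
⇒ E over [I-1,I-2,II-1,II-2,III-1,III-2]: 69 consistent
J/I-1 un ·: jj
J/I-2 ? ·: Jj|JJ
J/II-1 aff I-1×I-2: Jj
J/II-2 ? ·: jj|Jj|JJ
J/III-1 ? II-2×II-1: jj|Jj|JJ
J/III-2 ? II-2×II-1: jj|Jj|JJ
⇒ J over [I-1,I-2,II-1,II-2,III-1,III-2]: 34 consistent

II-1 ∈ {EE Jj, Ee Jj}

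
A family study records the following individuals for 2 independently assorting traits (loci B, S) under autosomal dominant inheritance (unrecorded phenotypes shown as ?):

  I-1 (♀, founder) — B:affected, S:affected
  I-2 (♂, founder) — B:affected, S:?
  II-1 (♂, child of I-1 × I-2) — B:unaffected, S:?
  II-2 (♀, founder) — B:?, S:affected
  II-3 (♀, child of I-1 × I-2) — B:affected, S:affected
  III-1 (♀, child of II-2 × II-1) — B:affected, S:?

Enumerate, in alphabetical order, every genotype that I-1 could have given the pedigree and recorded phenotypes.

B/I-1 aff ·: Bb
B/I-2 aff ·: Bb
B/II-1 un I-1×I-2: bb
B/II-2 ? ·: Bb|BB
B/II-3 aff I-1×I-2: Bb|BB
B/III-1 aff II-2×II-1: Bb
⇒ B over [I-1,I-2,II-1,II-2,II-3,III-1]: 4 consistent
S/I-1 aff ·: Ss|SS
S/I-2 ? ·: ss|Ss|SS
S/II-1 ? I-1×I-2: ss|Ss|SS
S/II-2 aff ·: Ss|SS
S/II-3 aff I-1×I-2: Ss|SS
S/III-1 ? II-2×II-1: ss|Ss|SS
⇒ S over [I-1,I-2,II-1,II-2,II-3,III-1]: 70 consistent

I-1 ∈ {Bb SS, Bb Ss}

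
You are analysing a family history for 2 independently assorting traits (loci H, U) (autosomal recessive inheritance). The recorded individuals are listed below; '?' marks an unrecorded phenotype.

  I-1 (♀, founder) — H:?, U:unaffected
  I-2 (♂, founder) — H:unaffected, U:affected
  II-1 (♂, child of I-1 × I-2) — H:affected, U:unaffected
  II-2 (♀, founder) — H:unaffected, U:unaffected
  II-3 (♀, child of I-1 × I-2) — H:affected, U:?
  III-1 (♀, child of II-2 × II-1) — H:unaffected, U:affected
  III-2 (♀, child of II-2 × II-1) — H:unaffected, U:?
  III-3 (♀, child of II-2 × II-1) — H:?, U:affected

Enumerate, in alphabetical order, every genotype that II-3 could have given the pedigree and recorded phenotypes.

II-3 ∈ {hh Uu, hh uu}

H/I-1 ? ·: Hh|hh
H/I-2 un ·: Hh
H/II-1 aff I-1×I-2: hh
H/II-2 un ·: HH|Hh
H/II-3 aff I-1×I-2: hh
H/III-1 un II-2×II-1: Hh
H/III-2 un II-2×II-1: Hh
H/III-3 ? II-2×II-1: Hh|hh
⇒ H over [I-1,I-2,II-1,II-2,II-3,III-1,III-2,III-3]: 6 consistent
U/I-1 un ·: UU|Uu
U/I-2 aff ·: uu
U/II-1 un I-1×I-2: Uu
U/II-2 un ·: Uu
U/II-3 ? I-1×I-2: Uu|uu
U/III-1 aff II-2×II-1: uu
U/III-2 ? II-2×II-1: UU|Uu|uu
U/III-3 aff II-2×II-1: uu
⇒ U over [I-1,I-2,II-1,II-2,II-3,III-1,III-2,III-3]: 9 consistent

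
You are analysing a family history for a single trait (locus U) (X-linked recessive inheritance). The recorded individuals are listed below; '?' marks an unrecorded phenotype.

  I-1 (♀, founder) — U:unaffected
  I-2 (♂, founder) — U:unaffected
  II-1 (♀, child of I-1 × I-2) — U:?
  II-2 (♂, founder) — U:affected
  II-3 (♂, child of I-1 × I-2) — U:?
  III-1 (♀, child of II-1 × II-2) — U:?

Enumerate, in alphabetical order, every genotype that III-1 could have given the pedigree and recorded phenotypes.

U/I-1 un ·: X^UX^U|X^UX^u
U/I-2 un ·: X^UY
U/II-1 ? I-1×I-2: X^UX^U|X^UX^u
U/II-2 aff ·: X^uY
U/II-3 ? I-1×I-2: X^UY|X^uY
U/III-1 ? II-1×II-2: X^UX^u|X^uX^u
⇒ U over [I-1,I-2,II-1,II-2,II-3,III-1]: 7 consistent

III-1 ∈ {X^UX^u, X^uX^u}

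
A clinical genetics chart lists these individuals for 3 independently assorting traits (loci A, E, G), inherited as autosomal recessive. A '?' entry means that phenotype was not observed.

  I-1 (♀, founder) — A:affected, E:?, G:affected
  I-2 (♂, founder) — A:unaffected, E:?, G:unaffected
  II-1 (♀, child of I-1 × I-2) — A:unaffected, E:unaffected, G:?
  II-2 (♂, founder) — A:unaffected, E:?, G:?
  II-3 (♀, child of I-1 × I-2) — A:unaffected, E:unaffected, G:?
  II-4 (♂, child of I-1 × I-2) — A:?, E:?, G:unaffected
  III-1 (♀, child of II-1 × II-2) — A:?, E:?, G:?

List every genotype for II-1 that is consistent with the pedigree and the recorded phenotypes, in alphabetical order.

A/I-1 aff ·: aa
A/I-2 un ·: AA|Aa
A/II-1 un I-1×I-2: Aa
A/II-2 un ·: AA|Aa
A/II-3 un I-1×I-2: Aa
A/II-4 ? I-1×I-2: Aa|aa
A/III-1 ? II-1×II-2: AA|Aa|aa
⇒ A over [I-1,I-2,II-1,II-2,II-3,II-4,III-1]: 15 consistent
E/I-1 ? ·: EE|Ee|ee
E/I-2 ? ·: EE|Ee|ee
E/II-1 un I-1×I-2: EE|Ee
E/II-2 ? ·: EE|Ee|ee
E/II-3 un I-1×I-2: EE|Ee
E/II-4 ? I-1×I-2: EE|Ee|ee
E/III-1 ? II-1×II-2: EE|Ee|ee
⇒ E over [I-1,I-2,II-1,II-2,II-3,II-4,III-1]: 200 consistent
G/I-1 aff ·: gg
G/I-2 un ·: GG|Gg
G/II-1 ? I-1×I-2: Gg|gg
G/II-2 ? ·: GG|Gg|gg
G/II-3 ? I-1×I-2: Gg|gg
G/II-4 un I-1×I-2: Gg
G/III-1 ? II-1×II-2: GG|Gg|gg
⇒ G over [I-1,I-2,II-1,II-2,II-3,II-4,III-1]: 29 consistent

II-1 ∈ {Aa EE Gg, Aa EE gg, Aa Ee Gg, Aa Ee gg}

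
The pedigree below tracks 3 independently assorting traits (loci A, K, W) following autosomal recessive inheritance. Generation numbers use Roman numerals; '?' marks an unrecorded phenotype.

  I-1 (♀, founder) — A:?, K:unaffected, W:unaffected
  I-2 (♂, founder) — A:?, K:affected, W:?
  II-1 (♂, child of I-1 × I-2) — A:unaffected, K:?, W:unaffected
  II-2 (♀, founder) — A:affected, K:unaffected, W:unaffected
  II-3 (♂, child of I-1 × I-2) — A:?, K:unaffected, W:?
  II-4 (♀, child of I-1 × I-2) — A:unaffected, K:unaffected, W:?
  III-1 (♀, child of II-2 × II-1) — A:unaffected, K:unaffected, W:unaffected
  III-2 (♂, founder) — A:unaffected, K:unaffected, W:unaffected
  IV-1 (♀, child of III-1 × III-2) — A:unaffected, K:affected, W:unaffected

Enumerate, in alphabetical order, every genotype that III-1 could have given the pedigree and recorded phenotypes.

III-1 ∈ {Aa Kk WW, Aa Kk Ww}

A/I-1 ? ·: AA|Aa|aa
A/I-2 ? ·: AA|Aa|aa
A/II-1 un I-1×I-2: AA|Aa
A/II-2 aff ·: aa
A/II-3 ? I-1×I-2: AA|Aa|aa
A/II-4 un I-1×I-2: AA|Aa
A/III-1 un II-2×II-1: Aa
A/III-2 un ·: AA|Aa
A/IV-1 un III-1×III-2: AA|Aa
⇒ A over [I-1,I-2,II-1,II-2,II-3,II-4,III-1,III-2,IV-1]: 140 consistent
K/I-1 un ·: KK|Kk
K/I-2 aff ·: kk
K/II-1 ? I-1×I-2: Kk|kk
K/II-2 un ·: KK|Kk
K/II-3 un I-1×I-2: Kk
K/II-4 un I-1×I-2: Kk
K/III-1 un II-2×II-1: Kk
K/III-2 un ·: Kk
K/IV-1 aff III-1×III-2: kk
⇒ K over [I-1,I-2,II-1,II-2,II-3,II-4,III-1,III-2,IV-1]: 6 consistent
W/I-1 un ·: WW|Ww
W/I-2 ? ·: WW|Ww|ww
W/II-1 un I-1×I-2: WW|Ww
W/II-2 un ·: WW|Ww
W/II-3 ? I-1×I-2: WW|Ww|ww
W/II-4 ? I-1×I-2: WW|Ww|ww
W/III-1 un II-2×II-1: WW|Ww
W/III-2 un ·: WW|Ww
W/IV-1 un III-1×III-2: WW|Ww
⇒ W over [I-1,I-2,II-1,II-2,II-3,II-4,III-1,III-2,IV-1]: 488 consistent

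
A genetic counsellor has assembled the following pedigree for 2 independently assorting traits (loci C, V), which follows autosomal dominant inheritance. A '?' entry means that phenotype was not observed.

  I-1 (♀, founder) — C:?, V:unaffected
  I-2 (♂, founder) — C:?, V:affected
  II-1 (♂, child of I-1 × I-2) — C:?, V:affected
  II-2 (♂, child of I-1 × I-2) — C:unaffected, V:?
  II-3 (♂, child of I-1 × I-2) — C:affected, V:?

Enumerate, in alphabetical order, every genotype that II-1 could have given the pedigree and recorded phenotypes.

II-1 ∈ {CC Vv, Cc Vv, cc Vv}

C/I-1 ? ·: cc|Cc
C/I-2 ? ·: cc|Cc
C/II-1 ? I-1×I-2: cc|Cc|CC
C/II-2 un I-1×I-2: cc
C/II-3 aff I-1×I-2: Cc|CC
⇒ C over [I-1,I-2,II-1,II-2,II-3]: 10 consistent
V/I-1 un ·: vv
V/I-2 aff ·: Vv|VV
V/II-1 aff I-1×I-2: Vv
V/II-2 ? I-1×I-2: vv|Vv
V/II-3 ? I-1×I-2: vv|Vv
⇒ V over [I-1,I-2,II-1,II-2,II-3]: 5 consistent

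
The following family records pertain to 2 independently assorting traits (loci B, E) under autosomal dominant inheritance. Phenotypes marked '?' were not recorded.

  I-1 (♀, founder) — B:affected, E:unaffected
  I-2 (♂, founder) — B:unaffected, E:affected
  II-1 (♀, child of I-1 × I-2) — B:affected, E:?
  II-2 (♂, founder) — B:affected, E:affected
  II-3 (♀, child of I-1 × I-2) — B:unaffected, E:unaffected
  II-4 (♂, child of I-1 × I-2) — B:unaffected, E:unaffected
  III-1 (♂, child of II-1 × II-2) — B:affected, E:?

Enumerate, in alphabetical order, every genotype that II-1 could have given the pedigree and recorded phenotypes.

B/I-1 aff ·: Bb
B/I-2 un ·: bb
B/II-1 aff I-1×I-2: Bb
B/II-2 aff ·: Bb|BB
B/II-3 un I-1×I-2: bb
B/II-4 un I-1×I-2: bb
B/III-1 aff II-1×II-2: Bb|BB
⇒ B over [I-1,I-2,II-1,II-2,II-3,II-4,III-1]: 4 consistent
E/I-1 un ·: ee
E/I-2 aff ·: Ee
E/II-1 ? I-1×I-2: ee|Ee
E/II-2 aff ·: Ee|EE
E/II-3 un I-1×I-2: ee
E/II-4 un I-1×I-2: ee
E/III-1 ? II-1×II-2: ee|Ee|EE
⇒ E over [I-1,I-2,II-1,II-2,II-3,II-4,III-1]: 8 consistent

II-1 ∈ {Bb Ee, Bb ee}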